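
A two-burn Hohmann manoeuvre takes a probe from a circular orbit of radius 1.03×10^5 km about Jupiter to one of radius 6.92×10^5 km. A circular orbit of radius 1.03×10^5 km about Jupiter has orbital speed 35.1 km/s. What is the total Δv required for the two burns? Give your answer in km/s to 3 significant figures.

Δv = 17.9 km/s

From the circular-orbit relation v² = μ/r at r = 1.03×10^5 km: μ = v²r = (35.1)² × 1.03×10^5 = 1.26897×10^8 km³/s².
Transfer-ellipse semi-major axis a_t = (r₁ + r₂)/2 = (1.030×10^5 + 6.920×10^5)/2 = 3.975×10^5 km.
Circular speed at r₁: v₁ = √(μ/r₁) = √(1.26897×10^8/1.030×10^5) = 35.10 km/s.
Transfer-orbit speed at r₁ (vis-viva): v_p = √[μ(2/r₁ − 1/a_t)] = 46.31 km/s.
First burn Δv₁ = |v_p − v₁| = 11.21 km/s.
Circular speed at r₂: v₂ = √(μ/r₂) = 13.5417 km/s.
Transfer-orbit speed at r₂: v_a = √[μ(2/r₂ − 1/a_t)] = 6.89323 km/s.
Second burn Δv₂ = |v₂ − v_a| = 6.648 km/s.
Total Δv = Δv₁ + Δv₂ = 17.86 km/s.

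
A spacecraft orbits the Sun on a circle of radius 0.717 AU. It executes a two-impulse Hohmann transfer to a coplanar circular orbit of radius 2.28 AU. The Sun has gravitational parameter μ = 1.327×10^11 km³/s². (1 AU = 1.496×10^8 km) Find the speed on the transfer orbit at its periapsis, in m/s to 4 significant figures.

In km: r₁ = 0.717 × 1.496×10^8 = 1.072632×10^8 km; r₂ = 2.28 × 1.496×10^8 = 3.41088×10^8 km.
The Hohmann ellipse has a_t = (r₁ + r₂)/2 = 2.241756×10^8 km.
At periapsis, r = 1.072632×10^8 km.
Applying v² = μ(2/r − 1/a_t): v = 43.39 km/s.

v = 43390 m/s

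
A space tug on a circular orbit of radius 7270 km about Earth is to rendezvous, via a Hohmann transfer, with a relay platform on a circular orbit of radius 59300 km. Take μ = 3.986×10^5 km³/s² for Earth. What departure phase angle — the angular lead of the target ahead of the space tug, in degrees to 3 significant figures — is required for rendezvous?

Transfer-ellipse semi-major axis a_t = (r₁ + r₂)/2 = (7270 + 59300)/2 = 33285 km.
The half-period of the transfer ellipse is t = π√(a_t³/μ) = 30220 s.
The target's mean motion on its circular orbit is ω₂ = √(μ/r₂³) = 4.372×10^-5 rad/s.
Angle swept by the target during transfer: ω₂·t = 1.321 rad = 75.69°.
The space tug traverses 180° on the transfer ellipse, so the target must lead by 180° − 75.69° = 104°.

φ = 104°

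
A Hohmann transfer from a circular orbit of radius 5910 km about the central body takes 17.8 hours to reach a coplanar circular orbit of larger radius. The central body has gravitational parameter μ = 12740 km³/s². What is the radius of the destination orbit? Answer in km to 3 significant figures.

Transfer time t = 17.8 hours = 64080 s, and t = π√(a_t³/μ).
So a_t = (μ t²/π²)^(1/3) = (12740 × (64080)² / π²)^(1/3) = 17436 km.
Since a_t = (r₁ + r₂)/2, r₂ = 2a_t − r₁ = 2×17436 − 5910 = 28962 km.

r₂ = 29000 km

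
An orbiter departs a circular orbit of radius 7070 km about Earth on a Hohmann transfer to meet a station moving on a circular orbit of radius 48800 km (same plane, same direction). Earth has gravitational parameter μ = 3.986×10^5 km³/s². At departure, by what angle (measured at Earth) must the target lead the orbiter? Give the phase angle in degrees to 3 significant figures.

φ = 102°

Semi-major axis of the transfer orbit: a_t = (7070 + 48800)/2 = 27935 km.
Transfer time t = π√(a_t³/μ) = 23230 s.
Target angular speed ω₂ = √(μ/r₂³) = 5.857×10^-5 rad/s.
Angle swept by the target during transfer: ω₂·t = 1.3606 rad = 77.96°.
Arrival is 180° from departure on the ellipse, so φ = 180° − 77.96° = 102°.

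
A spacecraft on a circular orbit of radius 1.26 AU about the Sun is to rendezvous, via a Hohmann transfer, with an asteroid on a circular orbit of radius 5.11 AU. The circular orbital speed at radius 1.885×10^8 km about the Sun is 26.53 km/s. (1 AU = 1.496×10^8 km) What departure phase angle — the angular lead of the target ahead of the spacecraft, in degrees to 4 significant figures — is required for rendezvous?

φ = 91.43°

From the circular-orbit relation v² = μ/r at r = 1.885×10^8 km: μ = v²r = (26.53)² × 1.885×10^8 = 1.32674×10^11 km³/s².
In km: r₁ = 1.26 × 1.496×10^8 = 1.88496×10^8 km; r₂ = 5.11 × 1.496×10^8 = 7.64456×10^8 km.
The Hohmann ellipse has a_t = (r₁ + r₂)/2 = 4.76476×10^8 km.
The half-period of the transfer ellipse is t = π√(a_t³/μ) = 8.9705×10^7 s.
Target angular speed ω₂ = √(μ/r₂³) = 1.7233×10^-8 rad/s.
Angle swept by the target during transfer: ω₂·t = 1.5459 rad = 88.57°.
Arrival is 180° from departure on the ellipse, so φ = 180° − 88.57° = 91.43°.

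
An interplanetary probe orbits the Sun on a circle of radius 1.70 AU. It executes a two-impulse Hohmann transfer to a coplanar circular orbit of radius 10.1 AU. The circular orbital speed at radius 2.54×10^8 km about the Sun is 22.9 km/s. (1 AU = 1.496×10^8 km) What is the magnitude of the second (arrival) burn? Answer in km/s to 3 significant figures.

From the circular-orbit relation v² = μ/r at r = 2.54×10^8 km: μ = v²r = (22.9)² × 2.54×10^8 = 1.33200×10^11 km³/s².
In km: r₁ = 1.70 × 1.496×10^8 = 2.5432×10^8 km; r₂ = 10.1 × 1.496×10^8 = 1.51096×10^9 km.
Semi-major axis of the transfer orbit: a_t = (2.5432×10^8 + 1.51096×10^9)/2 = 8.8264×10^8 km.
Circular speed at r = 1.51096×10^9 km: v_c = √(μ/r) = 9.389 km/s.
Vis-viva on the transfer ellipse at r = 1.51096×10^9 km gives v_t = √[μ(2/r − 1/a_t)] = 5.040 km/s.
Δv₂ = |v_t − v_c| = |5.040 − 9.389| = 4.349 km/s.

Δv₂ = 4.35 km/s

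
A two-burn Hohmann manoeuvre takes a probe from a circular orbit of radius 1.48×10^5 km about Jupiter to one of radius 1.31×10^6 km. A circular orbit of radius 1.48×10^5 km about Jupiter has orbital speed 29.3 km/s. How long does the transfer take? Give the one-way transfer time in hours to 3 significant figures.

t = 48.2 hours

From the circular-orbit relation v² = μ/r at r = 1.48×10^5 km: μ = v²r = (29.3)² × 1.48×10^5 = 1.27057×10^8 km³/s².
The Hohmann ellipse has a_t = (r₁ + r₂)/2 = 7.290×10^5 km.
By Kepler's third law the transfer-orbit period is T = 2π√(a_t³/μ), so t = T/2 = 1.735×10^5 s.
Converting: 1.735×10^5 s ÷ 3600 s/hour = 48.2 hours.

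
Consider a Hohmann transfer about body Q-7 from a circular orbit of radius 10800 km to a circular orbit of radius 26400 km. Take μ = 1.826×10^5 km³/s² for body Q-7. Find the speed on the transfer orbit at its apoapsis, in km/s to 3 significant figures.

The Hohmann ellipse has a_t = (r₁ + r₂)/2 = 18600 km.
At apoapsis, r = 26400 km.
Vis-viva: v = √[μ(2/r − 1/a_t)] = √[1.826×10^5 × (2/26400 − 1/18600)] = 2.004 km/s.

v = 2.00 km/s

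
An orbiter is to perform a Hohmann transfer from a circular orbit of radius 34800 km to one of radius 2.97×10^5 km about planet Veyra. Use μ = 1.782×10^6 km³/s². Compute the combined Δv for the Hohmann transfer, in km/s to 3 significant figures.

Δv = 3.75 km/s

Semi-major axis of the transfer orbit: a_t = (34800 + 2.970×10^5)/2 = 1.659×10^5 km.
Circular speed at r₁: v₁ = √(μ/r₁) = √(1.782×10^6/34800) = 7.1559 km/s.
On the transfer ellipse at r₁, vis-viva gives v_p = √[μ(2/r₁ − 1/a_t)] = 9.5746 km/s.
First burn Δv₁ = |v_p − v₁| = 2.4187 km/s.
Circular speed at r₂: v₂ = √(μ/r₂) = 2.4495 km/s.
Transfer-orbit speed at r₂: v_a = √[μ(2/r₂ − 1/a_t)] = 1.1219 km/s.
Second burn Δv₂ = |v₂ − v_a| = 1.3276 km/s.
Δv = Δv₁ + Δv₂ = 2.4187 + 1.3276 = 3.746 km/s.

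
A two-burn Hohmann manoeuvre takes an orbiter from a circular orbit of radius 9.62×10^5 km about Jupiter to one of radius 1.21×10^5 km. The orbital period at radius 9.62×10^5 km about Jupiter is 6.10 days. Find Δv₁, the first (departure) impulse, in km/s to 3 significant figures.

Δv₁ = 6.05 km/s

From Kepler's third law T² = 4π²r³/μ at r = 9.62×10^5 km, T = 6.10 days = 6.10 × 86400 s = 5.2704×10^5 s: μ = 4π²r³/T² = 1.26531×10^8 km³/s².
The Hohmann ellipse has a_t = (r₁ + r₂)/2 = 5.415×10^5 km.
On the circular orbit at r = 9.620×10^5 km, v_c = √(μ/r) = 11.4686 km/s.
Transfer-orbit speed at the same r (vis-viva, a = a_t): v_t = √[μ(2/r − 1/a_t)] = 5.42132 km/s.
Δv₁ = |v_t − v_c| = |5.42132 − 11.4686| = 6.047 km/s.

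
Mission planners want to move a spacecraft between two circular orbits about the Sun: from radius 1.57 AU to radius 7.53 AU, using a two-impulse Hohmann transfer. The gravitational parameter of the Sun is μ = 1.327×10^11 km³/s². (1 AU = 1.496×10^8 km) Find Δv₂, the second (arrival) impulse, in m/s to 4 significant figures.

Δv₂ = 4478 m/s

In km: r₁ = 1.57 × 1.496×10^8 = 2.34872×10^8 km; r₂ = 7.53 × 1.496×10^8 = 1.126488×10^9 km.
Transfer-ellipse semi-major axis a_t = (r₁ + r₂)/2 = (2.34872×10^8 + 1.126488×10^9)/2 = 6.8068×10^8 km.
Circular speed at r = 1.126488×10^9 km: v_c = √(μ/r) = 10.8536 km/s.
Vis-viva on the transfer ellipse at r = 1.126488×10^9 km gives v_t = √[μ(2/r − 1/a_t)] = 6.37553 km/s.
Δv₂ = |v_t − v_c| = |6.37553 − 10.8536| = 4.478 km/s.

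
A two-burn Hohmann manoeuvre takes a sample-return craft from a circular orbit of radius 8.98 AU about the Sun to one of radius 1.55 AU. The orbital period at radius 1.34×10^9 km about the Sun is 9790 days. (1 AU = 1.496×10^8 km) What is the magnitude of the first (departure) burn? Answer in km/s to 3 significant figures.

From Kepler's third law T² = 4π²r³/μ at r = 1.34×10^9 km, T = 9790 days = 9790 × 86400 s = 8.45856×10^8 s: μ = 4π²r³/T² = 1.32764×10^11 km³/s².
In km: r₁ = 8.98 × 1.496×10^8 = 1.343408×10^9 km; r₂ = 1.55 × 1.496×10^8 = 2.3188×10^8 km.
Transfer-ellipse semi-major axis a_t = (r₁ + r₂)/2 = (1.343408×10^9 + 2.3188×10^8)/2 = 7.87644×10^8 km.
Circular speed at r = 1.343408×10^9 km: v_c = √(μ/r) = 9.941 km/s.
Vis-viva on the transfer ellipse at r = 1.343408×10^9 km gives v_t = √[μ(2/r − 1/a_t)] = 5.394 km/s.
Δv₁ = |v_t − v_c| = |5.394 − 9.941| = 4.547 km/s.

Δv₁ = 4.55 km/s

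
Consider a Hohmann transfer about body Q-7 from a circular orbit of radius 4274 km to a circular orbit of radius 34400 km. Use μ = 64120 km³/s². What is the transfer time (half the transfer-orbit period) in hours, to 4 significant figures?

t = 9.267 hours

Transfer-ellipse semi-major axis a_t = (r₁ + r₂)/2 = (4274 + 34400)/2 = 19337 km.
Half the transfer-orbit period gives t = π√(a_t³/μ) = 33360 s.
Converting: 33360 s ÷ 3600 s/hour = 9.267 hours.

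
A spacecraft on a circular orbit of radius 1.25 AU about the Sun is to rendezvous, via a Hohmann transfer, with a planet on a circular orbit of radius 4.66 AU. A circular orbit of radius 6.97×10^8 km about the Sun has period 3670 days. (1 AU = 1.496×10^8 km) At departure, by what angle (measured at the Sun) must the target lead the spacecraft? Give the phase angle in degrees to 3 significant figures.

From Kepler's third law T² = 4π²r³/μ at r = 6.97×10^8 km, T = 3670 days = 3670 × 86400 s = 3.17088×10^8 s: μ = 4π²r³/T² = 1.32953×10^11 km³/s².
In km: r₁ = 1.25 × 1.496×10^8 = 1.870×10^8 km; r₂ = 4.66 × 1.496×10^8 = 6.97136×10^8 km.
The Hohmann ellipse has a_t = (r₁ + r₂)/2 = 4.42068×10^8 km.
Transfer time t = π√(a_t³/μ) = 8.008×10^7 s.
Target angular speed ω₂ = √(μ/r₂³) = 1.981×10^-8 rad/s.
Angle swept by the target during transfer: ω₂·t = 1.5864 rad = 90.89°.
The spacecraft traverses 180° on the transfer ellipse, so the target must lead by 180° − 90.89° = 89.1°.

φ = 89.1°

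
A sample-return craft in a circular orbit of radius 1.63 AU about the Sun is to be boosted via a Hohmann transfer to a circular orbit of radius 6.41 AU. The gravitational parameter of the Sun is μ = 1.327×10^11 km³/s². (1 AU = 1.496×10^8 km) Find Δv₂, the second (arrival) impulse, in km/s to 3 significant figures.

In km: r₁ = 1.63 × 1.496×10^8 = 2.43848×10^8 km; r₂ = 6.41 × 1.496×10^8 = 9.58936×10^8 km.
Semi-major axis of the transfer orbit: a_t = (2.43848×10^8 + 9.58936×10^8)/2 = 6.01392×10^8 km.
On the circular orbit at r = 9.58936×10^8 km, v_c = √(μ/r) = 11.764 km/s.
Transfer-orbit speed at the same r (vis-viva, a = a_t): v_t = √[μ(2/r − 1/a_t)] = 7.4907 km/s.
Δv₂ = |v_t − v_c| = |7.4907 − 11.764| = 4.273 km/s.

Δv₂ = 4.27 km/s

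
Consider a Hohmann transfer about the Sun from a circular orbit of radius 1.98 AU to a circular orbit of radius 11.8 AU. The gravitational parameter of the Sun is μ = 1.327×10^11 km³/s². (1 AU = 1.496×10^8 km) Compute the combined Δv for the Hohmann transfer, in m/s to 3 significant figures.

Δv = 10600 m/s

In km: r₁ = 1.98 × 1.496×10^8 = 2.96208×10^8 km; r₂ = 11.8 × 1.496×10^8 = 1.76528×10^9 km.
The Hohmann ellipse has a_t = (r₁ + r₂)/2 = 1.030744×10^9 km.
At r₁ the circular-orbit speed is v₁ = √(μ/r₁) = 21.1659 km/s.
On the transfer ellipse at r₁, vis-viva gives v_p = √[μ(2/r₁ − 1/a_t)] = 27.6993 km/s.
First burn Δv₁ = |v_p − v₁| = 6.5334 km/s.
At r₂, v₂ = √(μ/r₂) = 8.67019 km/s.
Transfer-orbit speed at r₂: v_a = √[μ(2/r₂ − 1/a_t)] = 4.64785 km/s.
Second burn Δv₂ = |v₂ − v_a| = 4.0223 km/s.
Δv = Δv₁ + Δv₂ = 6.5334 + 4.0223 = 10.56 km/s.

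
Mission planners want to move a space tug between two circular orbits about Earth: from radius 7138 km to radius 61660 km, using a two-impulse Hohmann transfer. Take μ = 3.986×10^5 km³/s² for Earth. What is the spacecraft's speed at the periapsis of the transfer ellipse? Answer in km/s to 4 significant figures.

Semi-major axis of the transfer orbit: a_t = (7138 + 61660)/2 = 34399 km.
At periapsis, r = 7138 km.
From the vis-viva equation, v = √[μ(2/r − 1/a_t)] = 10.00 km/s.

v = 10.00 km/s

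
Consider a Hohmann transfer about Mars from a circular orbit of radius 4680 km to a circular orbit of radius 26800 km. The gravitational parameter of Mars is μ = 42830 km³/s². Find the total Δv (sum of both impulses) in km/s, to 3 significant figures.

Δv = 1.50 km/s

The Hohmann ellipse has a_t = (r₁ + r₂)/2 = 15740 km.
Circular speed at r₁: v₁ = √(μ/r₁) = √(42830/4680) = 3.02518 km/s.
Transfer-orbit speed at r₁ (vis-viva equation): v_p = √[μ(2/r₁ − 1/a_t)] = 3.94745 km/s.
First burn Δv₁ = |v_p − v₁| = 0.9223 km/s.
At r₂, v₂ = √(μ/r₂) = 1.26417 km/s.
Transfer-orbit speed at r₂: v_a = √[μ(2/r₂ − 1/a_t)] = 0.689330 km/s.
Second burn Δv₂ = |v₂ − v_a| = 0.5748 km/s.
Total Δv = Δv₁ + Δv₂ = 1.497 km/s.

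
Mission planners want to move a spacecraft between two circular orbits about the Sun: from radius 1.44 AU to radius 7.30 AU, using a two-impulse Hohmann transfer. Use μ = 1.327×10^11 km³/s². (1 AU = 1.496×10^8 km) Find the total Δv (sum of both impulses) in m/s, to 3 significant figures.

In km: r₁ = 1.44 × 1.496×10^8 = 2.15424×10^8 km; r₂ = 7.30 × 1.496×10^8 = 1.09208×10^9 km.
The Hohmann ellipse has a_t = (r₁ + r₂)/2 = 6.53752×10^8 km.
Circular speed at r₁: v₁ = √(μ/r₁) = √(1.327×10^11/2.15424×10^8) = 24.819 km/s.
On the transfer ellipse at r₁, vis-viva equation gives v_p = √[μ(2/r₁ − 1/a_t)] = 32.078 km/s.
First burn Δv₁ = |v_p − v₁| = 7.259 km/s.
At r₂, v₂ = √(μ/r₂) = 11.023 km/s.
Transfer-orbit speed at r₂: v_a = √[μ(2/r₂ − 1/a_t)] = 6.3277 km/s.
Second burn Δv₂ = |v₂ − v_a| = 4.695 km/s.
Total Δv = Δv₁ + Δv₂ = 11.95 km/s.

Δv = 12000 m/s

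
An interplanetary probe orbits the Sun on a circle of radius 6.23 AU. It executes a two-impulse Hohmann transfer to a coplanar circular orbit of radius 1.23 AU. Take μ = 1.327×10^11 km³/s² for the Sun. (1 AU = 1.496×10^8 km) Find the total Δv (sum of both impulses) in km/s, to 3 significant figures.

Δv = 12.9 km/s

In km: r₁ = 6.23 × 1.496×10^8 = 9.32008×10^8 km; r₂ = 1.23 × 1.496×10^8 = 1.84008×10^8 km.
The Hohmann ellipse has a_t = (r₁ + r₂)/2 = 5.58008×10^8 km.
At r₁ the circular-orbit speed is v₁ = √(μ/r₁) = 11.932 km/s.
Transfer-orbit speed at r₁ (vis-viva equation): v_a = √[μ(2/r₁ − 1/a_t)] = 6.8521 km/s.
First burn Δv₁ = |v_a − v₁| = 5.080 km/s.
Circular speed at r₂: v₂ = √(μ/r₂) = 26.8545 km/s.
Transfer-orbit speed at r₂: v_p = √[μ(2/r₂ − 1/a_t)] = 34.7062 km/s.
Second burn Δv₂ = |v₂ − v_p| = 7.852 km/s.
Δv = Δv₁ + Δv₂ = 5.080 + 7.852 = 12.93 km/s.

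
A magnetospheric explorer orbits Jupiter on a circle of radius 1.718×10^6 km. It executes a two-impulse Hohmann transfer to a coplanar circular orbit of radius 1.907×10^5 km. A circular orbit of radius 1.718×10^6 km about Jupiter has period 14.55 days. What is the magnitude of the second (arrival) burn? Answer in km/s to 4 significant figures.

Δv₂ = 8.807 km/s

From Kepler's third law T² = 4π²r³/μ at r = 1.718×10^6 km, T = 14.55 days = 14.55 × 86400 s = 1.25712×10^6 s: μ = 4π²r³/T² = 1.26671×10^8 km³/s².
Transfer-ellipse semi-major axis a_t = (r₁ + r₂)/2 = (1.718×10^6 + 1.907×10^5)/2 = 9.5435×10^5 km.
On the circular orbit at r = 1.907×10^5 km, v_c = √(μ/r) = 25.773 km/s.
Vis-viva on the transfer ellipse at r = 1.907×10^5 km gives v_t = √[μ(2/r − 1/a_t)] = 34.580 km/s.
Δv₂ = |v_t − v_c| = |34.580 − 25.773| = 8.807 km/s.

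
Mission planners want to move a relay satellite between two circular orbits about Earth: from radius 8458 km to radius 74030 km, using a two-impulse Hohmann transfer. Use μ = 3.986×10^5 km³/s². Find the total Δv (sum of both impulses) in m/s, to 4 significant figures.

Δv = 3602 m/s

Transfer-ellipse semi-major axis a_t = (r₁ + r₂)/2 = (8458 + 74030)/2 = 41244 km.
At r₁ the circular-orbit speed is v₁ = √(μ/r₁) = 6.865 km/s.
Transfer-orbit speed at r₁ (vis-viva equation): v_p = √[μ(2/r₁ − 1/a_t)] = 9.197 km/s.
First burn Δv₁ = |v_p − v₁| = 2.332 km/s.
At r₂, v₂ = √(μ/r₂) = 2.3204 km/s.
Transfer-orbit speed at r₂: v_a = √[μ(2/r₂ − 1/a_t)] = 1.0508 km/s.
Second burn Δv₂ = |v₂ − v_a| = 1.270 km/s.
Δv = Δv₁ + Δv₂ = 2.332 + 1.270 = 3.602 km/s.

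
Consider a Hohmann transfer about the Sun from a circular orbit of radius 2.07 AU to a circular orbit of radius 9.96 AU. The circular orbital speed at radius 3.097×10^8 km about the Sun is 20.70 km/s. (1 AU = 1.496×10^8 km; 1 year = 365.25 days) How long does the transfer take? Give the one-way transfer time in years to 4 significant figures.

From the circular-orbit relation v² = μ/r at r = 3.097×10^8 km: μ = v²r = (20.70)² × 3.097×10^8 = 1.32703×10^11 km³/s².
In km: r₁ = 2.07 × 1.496×10^8 = 3.09672×10^8 km; r₂ = 9.96 × 1.496×10^8 = 1.490016×10^9 km.
Semi-major axis of the transfer orbit: a_t = (3.09672×10^8 + 1.490016×10^9)/2 = 8.99844×10^8 km.
Half the transfer-orbit period gives t = π√(a_t³/μ) = 2.328×10^8 s.
Converting: 2.328×10^8 s ÷ 3.15576×10^7 s/year (365.25 × 86400) = 7.377 years.

t = 7.377 years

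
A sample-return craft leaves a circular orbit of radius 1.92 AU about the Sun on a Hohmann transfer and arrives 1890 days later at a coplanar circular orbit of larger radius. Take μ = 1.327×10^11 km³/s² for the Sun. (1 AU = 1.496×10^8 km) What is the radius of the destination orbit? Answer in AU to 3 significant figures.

r₂ = 7.58 AU

In km: r₁ = 1.92 × 1.496×10^8 = 2.87232×10^8 km.
Transfer time t = 1890 days = 1.63296×10^8 s, and t = π√(a_t³/μ).
So a_t = (μ t²/π²)^(1/3) = (1.327×10^11 × (1.63296×10^8)² / π²)^(1/3) = 7.1041×10^8 km.
Since a_t = (r₁ + r₂)/2, r₂ = 2a_t − r₁ = 2×7.1041×10^8 − 2.87232×10^8 = 1.133588×10^9 km.
In AU: r₂ = 1.133588×10^9 / 1.496×10^8 = 7.58 AU.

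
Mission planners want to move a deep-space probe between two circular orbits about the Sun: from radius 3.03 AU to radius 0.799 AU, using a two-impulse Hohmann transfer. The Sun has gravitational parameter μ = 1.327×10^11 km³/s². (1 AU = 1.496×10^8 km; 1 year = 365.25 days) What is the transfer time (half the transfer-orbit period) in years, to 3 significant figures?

t = 1.32 years

In km: r₁ = 3.03 × 1.496×10^8 = 4.53288×10^8 km; r₂ = 0.799 × 1.496×10^8 = 1.195304×10^8 km.
Semi-major axis of the transfer orbit: a_t = (4.53288×10^8 + 1.195304×10^8)/2 = 2.864092×10^8 km.
By Kepler's third law the transfer-orbit period is T = 2π√(a_t³/μ), so t = T/2 = 4.180×10^7 s.
Converting: 4.180×10^7 s ÷ 3.15576×10^7 s/year (365.25 × 86400) = 1.32 years.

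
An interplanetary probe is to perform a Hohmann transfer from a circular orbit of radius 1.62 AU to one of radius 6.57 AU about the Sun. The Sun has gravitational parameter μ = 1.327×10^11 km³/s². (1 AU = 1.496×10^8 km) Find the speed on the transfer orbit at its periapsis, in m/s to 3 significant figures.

In km: r₁ = 1.62 × 1.496×10^8 = 2.42352×10^8 km; r₂ = 6.57 × 1.496×10^8 = 9.82872×10^8 km.
Semi-major axis of the transfer orbit: a_t = (2.42352×10^8 + 9.82872×10^8)/2 = 6.12612×10^8 km.
At periapsis, r = 2.42352×10^8 km.
Applying v² = μ(2/r − 1/a_t): v = 29.64 km/s.

v = 29600 m/s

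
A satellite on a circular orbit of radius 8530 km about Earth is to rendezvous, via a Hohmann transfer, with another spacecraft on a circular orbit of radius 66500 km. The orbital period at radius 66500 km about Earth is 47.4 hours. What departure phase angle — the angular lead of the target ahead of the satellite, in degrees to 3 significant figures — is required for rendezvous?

φ = 104°

From Kepler's third law T² = 4π²r³/μ at r = 66500 km, T = 47.4 hours = 47.4 × 3600 s = 1.7064×10^5 s: μ = 4π²r³/T² = 3.98715×10^5 km³/s².
Semi-major axis of the transfer orbit: a_t = (8530 + 66500)/2 = 37515 km.
The half-period of the transfer ellipse is t = π√(a_t³/μ) = 36151 s.
The target's mean motion on its circular orbit is ω₂ = √(μ/r₂³) = 3.6821×10^-5 rad/s.
Angle swept by the target during transfer: ω₂·t = 1.3311 rad = 76.27°.
The satellite traverses 180° on the transfer ellipse, so the target must lead by 180° − 76.27° = 104°.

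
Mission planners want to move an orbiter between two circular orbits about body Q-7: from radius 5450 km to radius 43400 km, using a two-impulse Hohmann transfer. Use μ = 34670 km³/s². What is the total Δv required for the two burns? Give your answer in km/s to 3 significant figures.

Δv = 1.31 km/s

Transfer-ellipse semi-major axis a_t = (r₁ + r₂)/2 = (5450 + 43400)/2 = 24425 km.
At r₁ the circular-orbit speed is v₁ = √(μ/r₁) = 2.52220 km/s.
On the transfer ellipse at r₁, vis-viva equation gives v_p = √[μ(2/r₁ − 1/a_t)] = 3.36207 km/s.
First burn Δv₁ = |v_p − v₁| = 0.83987 km/s.
At r₂, v₂ = √(μ/r₂) = 0.89378 km/s.
Transfer-orbit speed at r₂: v_a = √[μ(2/r₂ − 1/a_t)] = 0.42219 km/s.
Second burn Δv₂ = |v₂ − v_a| = 0.47159 km/s.
Total Δv = Δv₁ + Δv₂ = 1.311 km/s.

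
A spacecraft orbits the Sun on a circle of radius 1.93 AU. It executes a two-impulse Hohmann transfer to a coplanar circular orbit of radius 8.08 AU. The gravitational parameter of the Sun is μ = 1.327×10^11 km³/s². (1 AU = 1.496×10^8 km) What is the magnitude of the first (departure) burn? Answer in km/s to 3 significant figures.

Δv₁ = 5.80 km/s

In km: r₁ = 1.93 × 1.496×10^8 = 2.88728×10^8 km; r₂ = 8.08 × 1.496×10^8 = 1.208768×10^9 km.
Transfer-ellipse semi-major axis a_t = (r₁ + r₂)/2 = (2.88728×10^8 + 1.208768×10^9)/2 = 7.48748×10^8 km.
On the circular orbit at r = 2.88728×10^8 km, v_c = √(μ/r) = 21.438 km/s.
Vis-viva on the transfer ellipse at r = 2.88728×10^8 km gives v_t = √[μ(2/r − 1/a_t)] = 27.239 km/s.
Δv₁ = |v_t − v_c| = |27.239 − 21.438| = 5.801 km/s.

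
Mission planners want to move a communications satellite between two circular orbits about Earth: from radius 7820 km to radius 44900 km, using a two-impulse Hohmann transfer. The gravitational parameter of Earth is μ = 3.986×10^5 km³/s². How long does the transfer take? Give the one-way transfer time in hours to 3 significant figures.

t = 5.92 hours

Transfer-ellipse semi-major axis a_t = (r₁ + r₂)/2 = (7820 + 44900)/2 = 26360 km.
Transfer time t = π√(a_t³/μ) = π√((26360)³ / 3.986×10^5) = 21300 s.
Converting: 21300 s ÷ 3600 s/hour = 5.92 hours.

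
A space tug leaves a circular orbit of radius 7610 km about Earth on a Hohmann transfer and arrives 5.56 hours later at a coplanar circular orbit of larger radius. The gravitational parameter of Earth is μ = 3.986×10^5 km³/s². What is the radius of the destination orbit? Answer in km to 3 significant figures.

r₂ = 43000 km

Transfer time t = 5.56 hours = 20016 s, and t = π√(a_t³/μ).
So a_t = (μ t²/π²)^(1/3) = (3.986×10^5 × (20016)² / π²)^(1/3) = 25293 km.
Since a_t = (r₁ + r₂)/2, r₂ = 2a_t − r₁ = 2×25293 − 7610 = 42976 km.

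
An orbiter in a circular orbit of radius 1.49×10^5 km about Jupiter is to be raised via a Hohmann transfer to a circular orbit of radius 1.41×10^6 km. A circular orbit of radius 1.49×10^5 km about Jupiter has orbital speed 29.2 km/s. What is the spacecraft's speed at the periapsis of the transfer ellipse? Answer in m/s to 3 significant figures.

v = 39300 m/s

From the circular-orbit relation v² = μ/r at r = 1.49×10^5 km: μ = v²r = (29.2)² × 1.49×10^5 = 1.27043×10^8 km³/s².
Transfer-ellipse semi-major axis a_t = (r₁ + r₂)/2 = (1.490×10^5 + 1.410×10^6)/2 = 7.795×10^5 km.
At periapsis, r = 1.490×10^5 km.
Vis-viva: v = √[μ(2/r − 1/a_t)] = √[1.27043×10^8 × (2/1.490×10^5 − 1/7.795×10^5)] = 39.27 km/s.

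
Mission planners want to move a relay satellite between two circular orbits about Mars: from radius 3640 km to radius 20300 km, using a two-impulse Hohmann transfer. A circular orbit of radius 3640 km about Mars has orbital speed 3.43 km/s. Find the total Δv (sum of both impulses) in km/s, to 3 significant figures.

From the circular-orbit relation v² = μ/r at r = 3640 km: μ = v²r = (3.43)² × 3640 = 42824.2 km³/s².
The Hohmann ellipse has a_t = (r₁ + r₂)/2 = 11970 km.
At r₁ the circular-orbit speed is v₁ = √(μ/r₁) = 3.4300 km/s.
Transfer-orbit speed at r₁ (vis-viva): v_p = √[μ(2/r₁ − 1/a_t)] = 4.4668 km/s.
First burn Δv₁ = |v_p − v₁| = 1.0368 km/s.
At r₂, v₂ = √(μ/r₂) = 1.452435 km/s.
Transfer-orbit speed at r₂: v_a = √[μ(2/r₂ − 1/a_t)] = 0.8009408 km/s.
Second burn Δv₂ = |v₂ − v_a| = 0.65149 km/s.
Total Δv = Δv₁ + Δv₂ = 1.688 km/s.

Δv = 1.69 km/s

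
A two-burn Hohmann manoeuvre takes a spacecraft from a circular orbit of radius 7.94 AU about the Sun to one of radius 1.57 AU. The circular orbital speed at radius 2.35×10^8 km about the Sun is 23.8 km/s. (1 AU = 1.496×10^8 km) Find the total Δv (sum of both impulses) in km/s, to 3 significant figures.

From the circular-orbit relation v² = μ/r at r = 2.35×10^8 km: μ = v²r = (23.8)² × 2.35×10^8 = 1.33113×10^11 km³/s².
In km: r₁ = 7.94 × 1.496×10^8 = 1.187824×10^9 km; r₂ = 1.57 × 1.496×10^8 = 2.34872×10^8 km.
Semi-major axis of the transfer orbit: a_t = (1.187824×10^9 + 2.34872×10^8)/2 = 7.11348×10^8 km.
Circular speed at r₁: v₁ = √(μ/r₁) = √(1.33113×10^11/1.187824×10^9) = 10.586 km/s.
On the transfer ellipse at r₁, vis-viva gives v_a = √[μ(2/r₁ − 1/a_t)] = 6.0829 km/s.
First burn Δv₁ = |v_a − v₁| = 4.503 km/s.
Circular speed at r₂: v₂ = √(μ/r₂) = 23.806 km/s.
Transfer-orbit speed at r₂: v_p = √[μ(2/r₂ − 1/a_t)] = 30.763 km/s.
Second burn Δv₂ = |v₂ − v_p| = 6.957 km/s.
Δv = Δv₁ + Δv₂ = 4.503 + 6.957 = 11.46 km/s.

Δv = 11.5 km/s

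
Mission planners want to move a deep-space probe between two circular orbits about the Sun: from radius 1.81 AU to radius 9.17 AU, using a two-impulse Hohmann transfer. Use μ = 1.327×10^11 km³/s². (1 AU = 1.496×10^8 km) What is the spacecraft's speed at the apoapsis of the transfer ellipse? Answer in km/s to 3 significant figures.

v = 5.65 km/s

In km: r₁ = 1.81 × 1.496×10^8 = 2.70776×10^8 km; r₂ = 9.17 × 1.496×10^8 = 1.371832×10^9 km.
Semi-major axis of the transfer orbit: a_t = (2.70776×10^8 + 1.371832×10^9)/2 = 8.21304×10^8 km.
The apoapsis of the transfer ellipse is at r = 1.371832×10^9 km.
Applying v² = μ(2/r − 1/a_t): v = 5.647 km/s.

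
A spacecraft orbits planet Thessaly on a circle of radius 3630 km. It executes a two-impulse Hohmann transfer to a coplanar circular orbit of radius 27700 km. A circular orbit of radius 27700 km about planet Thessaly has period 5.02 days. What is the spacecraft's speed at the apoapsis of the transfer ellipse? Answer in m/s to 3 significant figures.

From Kepler's third law T² = 4π²r³/μ at r = 27700 km, T = 5.02 days = 5.02 × 86400 s = 4.33728×10^5 s: μ = 4π²r³/T² = 4460.30 km³/s².
Semi-major axis of the transfer orbit: a_t = (3630 + 27700)/2 = 15665 km.
At apoapsis, r = 27700 km.
Applying v² = μ(2/r − 1/a_t): v = 0.1932 km/s.

v = 193 m/s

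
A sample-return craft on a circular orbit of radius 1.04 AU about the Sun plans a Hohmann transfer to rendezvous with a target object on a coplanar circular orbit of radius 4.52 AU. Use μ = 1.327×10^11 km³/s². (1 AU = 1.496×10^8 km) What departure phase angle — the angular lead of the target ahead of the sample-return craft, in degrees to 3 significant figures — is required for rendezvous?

In km: r₁ = 1.04 × 1.496×10^8 = 1.55584×10^8 km; r₂ = 4.52 × 1.496×10^8 = 6.76192×10^8 km.
The Hohmann ellipse has a_t = (r₁ + r₂)/2 = 4.15888×10^8 km.
Transfer time t = π√(a_t³/μ) = 7.3144×10^7 s.
Target angular speed ω₂ = √(μ/r₂³) = 2.0717×10^-8 rad/s.
Angle swept by the target during transfer: ω₂·t = 1.5153 rad = 86.82°.
Arrival is 180° from departure on the ellipse, so φ = 180° − 86.82° = 93.2°.

φ = 93.2°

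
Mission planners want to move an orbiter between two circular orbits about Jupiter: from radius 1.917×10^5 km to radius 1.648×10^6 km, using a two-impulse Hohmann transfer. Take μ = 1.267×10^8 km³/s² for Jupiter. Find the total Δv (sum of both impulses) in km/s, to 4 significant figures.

Δv = 13.47 km/s

The Hohmann ellipse has a_t = (r₁ + r₂)/2 = 9.1985×10^5 km.
At r₁ the circular-orbit speed is v₁ = √(μ/r₁) = 25.709 km/s.
Transfer-orbit speed at r₁ (vis-viva equation): v_p = √[μ(2/r₁ − 1/a_t)] = 34.411 km/s.
First burn Δv₁ = |v_p − v₁| = 8.702 km/s.
Circular speed at r₂: v₂ = √(μ/r₂) = 8.768 km/s.
Transfer-orbit speed at r₂: v_a = √[μ(2/r₂ − 1/a_t)] = 4.003 km/s.
Second burn Δv₂ = |v₂ − v_a| = 4.765 km/s.
Δv = Δv₁ + Δv₂ = 8.702 + 4.765 = 13.47 km/s.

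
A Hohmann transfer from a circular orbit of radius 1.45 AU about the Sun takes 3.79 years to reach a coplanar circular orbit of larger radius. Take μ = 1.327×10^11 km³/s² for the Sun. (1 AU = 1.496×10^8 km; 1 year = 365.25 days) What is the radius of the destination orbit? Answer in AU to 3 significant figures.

In km: r₁ = 1.45 × 1.496×10^8 = 2.1692×10^8 km.
Transfer time t = 3.79 years × 365.25 × 86400 s = 1.19603304×10^8 s, and t = π√(a_t³/μ).
So a_t = (μ t²/π²)^(1/3) = (1.327×10^11 × (1.19603304×10^8)² / π²)^(1/3) = 5.7723×10^8 km.
Since a_t = (r₁ + r₂)/2, r₂ = 2a_t − r₁ = 2×5.7723×10^8 − 2.1692×10^8 = 9.3754×10^8 km.
In AU: r₂ = 9.3754×10^8 / 1.496×10^8 = 6.27 AU.

r₂ = 6.27 AU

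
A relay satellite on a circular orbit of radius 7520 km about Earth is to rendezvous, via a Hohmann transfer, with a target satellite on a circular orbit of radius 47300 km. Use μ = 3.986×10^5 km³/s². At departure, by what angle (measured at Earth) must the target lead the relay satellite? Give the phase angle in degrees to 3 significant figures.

φ = 101°

Transfer-ellipse semi-major axis a_t = (r₁ + r₂)/2 = (7520 + 47300)/2 = 27410 km.
The half-period of the transfer ellipse is t = π√(a_t³/μ) = 22581.1 s.
Target angular speed ω₂ = √(μ/r₂³) = 6.13729×10^-5 rad/s.
Angle swept by the target during transfer: ω₂·t = 1.38587 rad = 79.40°.
Arrival is 180° from departure on the ellipse, so φ = 180° − 79.40° = 101°.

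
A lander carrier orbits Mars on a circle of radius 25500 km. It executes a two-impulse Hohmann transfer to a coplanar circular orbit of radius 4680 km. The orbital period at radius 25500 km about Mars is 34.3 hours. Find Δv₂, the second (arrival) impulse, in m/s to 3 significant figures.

Δv₂ = 908 m/s

From Kepler's third law T² = 4π²r³/μ at r = 25500 km, T = 34.3 hours = 34.3 × 3600 s = 1.2348×10^5 s: μ = 4π²r³/T² = 42932.6 km³/s².
Transfer-ellipse semi-major axis a_t = (r₁ + r₂)/2 = (25500 + 4680)/2 = 15090 km.
On the circular orbit at r = 4680 km, v_c = √(μ/r) = 3.0288 km/s.
Vis-viva on the transfer ellipse at r = 4680 km gives v_t = √[μ(2/r − 1/a_t)] = 3.9373 km/s.
Δv₂ = |v_t − v_c| = |3.9373 − 3.0288| = 0.9085 km/s.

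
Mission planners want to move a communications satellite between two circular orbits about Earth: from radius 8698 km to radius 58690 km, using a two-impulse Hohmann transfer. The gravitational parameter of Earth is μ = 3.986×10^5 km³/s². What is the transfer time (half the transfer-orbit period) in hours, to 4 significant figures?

t = 8.549 hours

Transfer-ellipse semi-major axis a_t = (r₁ + r₂)/2 = (8698 + 58690)/2 = 33694 km.
By Kepler's third law the transfer-orbit period is T = 2π√(a_t³/μ), so t = T/2 = 30776 s.
Converting: 30776 s ÷ 3600 s/hour = 8.549 hours.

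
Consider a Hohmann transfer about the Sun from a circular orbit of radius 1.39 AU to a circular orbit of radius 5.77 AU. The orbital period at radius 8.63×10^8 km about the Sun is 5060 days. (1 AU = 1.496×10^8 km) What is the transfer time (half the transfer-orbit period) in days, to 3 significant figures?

From Kepler's third law T² = 4π²r³/μ at r = 8.63×10^8 km, T = 5060 days = 5060 × 86400 s = 4.37184×10^8 s: μ = 4π²r³/T² = 1.32759×10^11 km³/s².
In km: r₁ = 1.39 × 1.496×10^8 = 2.07944×10^8 km; r₂ = 5.77 × 1.496×10^8 = 8.63192×10^8 km.
The Hohmann ellipse has a_t = (r₁ + r₂)/2 = 5.35568×10^8 km.
Transfer time t = π√(a_t³/μ) = π√((5.35568×10^8)³ / 1.32759×10^11) = 1.069×10^8 s.
Converting: 1.069×10^8 s ÷ 86400 s/day = 1240 days.

t = 1240 days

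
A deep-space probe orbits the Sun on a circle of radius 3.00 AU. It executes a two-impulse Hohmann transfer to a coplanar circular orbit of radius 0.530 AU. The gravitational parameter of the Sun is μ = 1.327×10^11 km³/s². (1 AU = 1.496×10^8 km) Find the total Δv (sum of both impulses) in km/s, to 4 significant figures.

Δv = 20.20 km/s

In km: r₁ = 3.00 × 1.496×10^8 = 4.488×10^8 km; r₂ = 0.530 × 1.496×10^8 = 7.9288×10^7 km.
Transfer-ellipse semi-major axis a_t = (r₁ + r₂)/2 = (4.488×10^8 + 7.9288×10^7)/2 = 2.64044×10^8 km.
Circular speed at r₁: v₁ = √(μ/r₁) = √(1.327×10^11/4.488×10^8) = 17.1953 km/s.
Transfer-orbit speed at r₁ (vis-viva): v_a = √[μ(2/r₁ − 1/a_t)] = 9.42268 km/s.
First burn Δv₁ = |v_a − v₁| = 7.773 km/s.
At r₂, v₂ = √(μ/r₂) = 40.91 km/s.
Transfer-orbit speed at r₂: v_p = √[μ(2/r₂ − 1/a_t)] = 53.34 km/s.
Second burn Δv₂ = |v₂ − v_p| = 12.43 km/s.
Total Δv = Δv₁ + Δv₂ = 20.20 km/s.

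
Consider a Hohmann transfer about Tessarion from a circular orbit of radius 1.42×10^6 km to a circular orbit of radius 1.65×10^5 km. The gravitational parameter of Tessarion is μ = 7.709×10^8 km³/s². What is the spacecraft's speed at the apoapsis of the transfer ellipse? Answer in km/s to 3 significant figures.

v = 10.6 km/s

Transfer-ellipse semi-major axis a_t = (r₁ + r₂)/2 = (1.420×10^6 + 1.650×10^5)/2 = 7.925×10^5 km.
The apoapsis of the transfer ellipse is at r = 1.420×10^6 km.
Applying v² = μ(2/r − 1/a_t): v = 10.63 km/s.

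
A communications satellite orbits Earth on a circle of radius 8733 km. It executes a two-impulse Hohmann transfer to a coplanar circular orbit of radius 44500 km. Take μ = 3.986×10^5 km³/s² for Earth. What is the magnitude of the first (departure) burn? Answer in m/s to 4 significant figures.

Semi-major axis of the transfer orbit: a_t = (8733 + 44500)/2 = 26616.5 km.
Circular speed at r = 8733 km: v_c = √(μ/r) = 6.756 km/s.
Vis-viva on the transfer ellipse at r = 8733 km gives v_t = √[μ(2/r − 1/a_t)] = 8.736 km/s.
Δv₁ = |v_t − v_c| = |8.736 − 6.756| = 1.980 km/s.

Δv₁ = 1980 m/s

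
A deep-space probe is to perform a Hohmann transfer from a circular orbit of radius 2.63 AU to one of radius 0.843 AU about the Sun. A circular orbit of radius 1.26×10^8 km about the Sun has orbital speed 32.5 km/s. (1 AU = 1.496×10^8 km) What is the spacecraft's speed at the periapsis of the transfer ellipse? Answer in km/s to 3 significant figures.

v = 40.0 km/s

From the circular-orbit relation v² = μ/r at r = 1.26×10^8 km: μ = v²r = (32.5)² × 1.26×10^8 = 1.33088×10^11 km³/s².
In km: r₁ = 2.63 × 1.496×10^8 = 3.93448×10^8 km; r₂ = 0.843 × 1.496×10^8 = 1.261128×10^8 km.
Semi-major axis of the transfer orbit: a_t = (3.93448×10^8 + 1.261128×10^8)/2 = 2.597804×10^8 km.
At periapsis, r = 1.261128×10^8 km.
Vis-viva: v = √[μ(2/r − 1/a_t)] = √[1.33088×10^11 × (2/1.261128×10^8 − 1/2.597804×10^8)] = 39.98 km/s.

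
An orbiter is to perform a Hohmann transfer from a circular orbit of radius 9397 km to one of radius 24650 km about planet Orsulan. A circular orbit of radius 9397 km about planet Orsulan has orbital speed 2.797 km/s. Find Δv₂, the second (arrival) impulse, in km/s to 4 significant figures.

From the circular-orbit relation v² = μ/r at r = 9397 km: μ = v²r = (2.797)² × 9397 = 73514.7 km³/s².
The Hohmann ellipse has a_t = (r₁ + r₂)/2 = 17023.5 km.
Circular speed at r = 24650 km: v_c = √(μ/r) = 1.72695 km/s.
Transfer-orbit speed at the same r (vis-viva, a = a_t): v_t = √[μ(2/r − 1/a_t)] = 1.28307 km/s.
Δv₂ = |v_t − v_c| = |1.28307 − 1.72695| = 0.4439 km/s.

Δv₂ = 0.4439 km/s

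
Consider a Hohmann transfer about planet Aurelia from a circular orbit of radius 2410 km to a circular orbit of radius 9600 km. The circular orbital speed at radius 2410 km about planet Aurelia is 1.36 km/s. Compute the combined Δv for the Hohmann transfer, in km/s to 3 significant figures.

Δv = 0.609 km/s

From the circular-orbit relation v² = μ/r at r = 2410 km: μ = v²r = (1.36)² × 2410 = 4457.54 km³/s².
The Hohmann ellipse has a_t = (r₁ + r₂)/2 = 6005 km.
At r₁ the circular-orbit speed is v₁ = √(μ/r₁) = 1.3600 km/s.
Transfer-orbit speed at r₁ (v² = μ(2/r − 1/a)): v_p = √[μ(2/r₁ − 1/a_t)] = 1.7196 km/s.
First burn Δv₁ = |v_p − v₁| = 0.3596 km/s.
Circular speed at r₂: v₂ = √(μ/r₂) = 0.6814 km/s.
Transfer-orbit speed at r₂: v_a = √[μ(2/r₂ − 1/a_t)] = 0.4317 km/s.
Second burn Δv₂ = |v₂ − v_a| = 0.2497 km/s.
Δv = Δv₁ + Δv₂ = 0.3596 + 0.2497 = 0.6093 km/s.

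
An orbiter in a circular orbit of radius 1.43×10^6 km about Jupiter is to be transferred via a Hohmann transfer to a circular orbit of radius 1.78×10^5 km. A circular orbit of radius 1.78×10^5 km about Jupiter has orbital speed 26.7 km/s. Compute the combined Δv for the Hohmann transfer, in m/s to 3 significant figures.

Δv = 13900 m/s

From the circular-orbit relation v² = μ/r at r = 1.78×10^5 km: μ = v²r = (26.7)² × 1.78×10^5 = 1.26894×10^8 km³/s².
Transfer-ellipse semi-major axis a_t = (r₁ + r₂)/2 = (1.430×10^6 + 1.780×10^5)/2 = 8.040×10^5 km.
At r₁ the circular-orbit speed is v₁ = √(μ/r₁) = 9.420 km/s.
Transfer-orbit speed at r₁ (v² = μ(2/r − 1/a)): v_a = √[μ(2/r₁ − 1/a_t)] = 4.432 km/s.
First burn Δv₁ = |v_a − v₁| = 4.988 km/s.
At r₂, v₂ = √(μ/r₂) = 26.700 km/s.
Transfer-orbit speed at r₂: v_p = √[μ(2/r₂ − 1/a_t)] = 35.608 km/s.
Second burn Δv₂ = |v₂ − v_p| = 8.908 km/s.
Δv = Δv₁ + Δv₂ = 4.988 + 8.908 = 13.90 km/s.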